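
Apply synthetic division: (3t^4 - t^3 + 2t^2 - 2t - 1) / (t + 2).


Synthetic division with c = -2. Coefficients: 3, -1, 2, -2, -1
Bring down 3.
  3 * -2 = -6; -6 - 1 = -7
  -7 * -2 = 14; 14 + 2 = 16
  16 * -2 = -32; -32 - 2 = -34
  -34 * -2 = 68; 68 - 1 = 67
Quotient: 3t^3 - 7t^2 + 16t - 34, Remainder: 67


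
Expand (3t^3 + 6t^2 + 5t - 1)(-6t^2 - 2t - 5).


Distribute each term of the first polynomial:
  (3t^3)(-6t^2 - 2t - 5) = -18t^5 - 6t^4 - 15t^3
  (6t^2)(-6t^2 - 2t - 5) = -36t^4 - 12t^3 - 30t^2
  (5t)(-6t^2 - 2t - 5) = -30t^3 - 10t^2 - 25t
  (-1)(-6t^2 - 2t - 5) = 6t^2 + 2t + 5
Sum: -18t^5 - 42t^4 - 57t^3 - 34t^2 - 23t + 5


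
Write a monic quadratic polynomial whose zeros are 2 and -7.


p(n) = (n - 2)(n + 7)
Expand: n^2 + 5n - 14


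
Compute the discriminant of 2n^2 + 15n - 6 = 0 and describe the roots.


D = b^2 - 4ac = (15)^2 - 4(2)(-6) = 225 + 48 = 273
Since D > 0: two distinct irrational roots


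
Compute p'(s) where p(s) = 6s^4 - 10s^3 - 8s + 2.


Apply the power rule term by term:
  d/ds(6s^4) = 24s^3
  d/ds(-10s^3) = -30s^2
  d/ds(-8s) = -8
  d/ds(2) = 0
p'(s) = 24s^3 - 30s^2 - 8


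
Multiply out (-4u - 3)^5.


Expand (-4u - 3)^5 by repeated multiplication:
  (-4u - 3)^2 = 16u^2 + 24u + 9
  (-4u - 3)^3 = -64u^3 - 144u^2 - 108u - 27
  (-4u - 3)^4 = 256u^4 + 768u^3 + 864u^2 + 432u + 81
= -1024u^5 - 3840u^4 - 5760u^3 - 4320u^2 - 1620u - 243


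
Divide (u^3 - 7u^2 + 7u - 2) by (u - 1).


(u^3 - 7u^2 + 7u - 2) / (u - 1)
Step 1: u^2 * (u - 1) = u^3 - u^2; subtract.
Step 2: -6u * (u - 1) = -6u^2 + 6u; subtract.
Step 3: 1 * (u - 1) = u - 1; subtract.
Quotient: u^2 - 6u + 1, Remainder: -1


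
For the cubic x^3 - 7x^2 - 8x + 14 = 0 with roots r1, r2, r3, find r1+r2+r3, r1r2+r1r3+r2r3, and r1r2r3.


Monic cubic x^3+bx^2+cx+d=0: sum=-b, pairwise sum=c, product=-d.
b=-7, c=-8, d=14
r1+r2+r3 = 7
r1r2+r1r3+r2r3 = -8
r1r2r3 = -14


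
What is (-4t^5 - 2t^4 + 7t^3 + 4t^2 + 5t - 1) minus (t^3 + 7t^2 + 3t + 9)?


Distribute the minus sign:
  (-4t^5 - 2t^4 + 7t^3 + 4t^2 + 5t - 1)
- (t^3 + 7t^2 + 3t + 9)
Negate second polynomial: -t^3 - 7t^2 - 3t - 9
Add: -4t^5 - 2t^4 + 6t^3 - 3t^2 + 2t - 10


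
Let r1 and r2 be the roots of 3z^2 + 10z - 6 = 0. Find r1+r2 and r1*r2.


For az^2+bz+c=0: sum = -b/a, product = c/a.
a=3, b=10, c=-6
Sum = -(10)/3 = -10/3
Product = (-6)/3 = -2


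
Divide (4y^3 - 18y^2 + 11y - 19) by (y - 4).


(4y^3 - 18y^2 + 11y - 19) / (y - 4)
Step 1: 4y^2 * (y - 4) = 4y^3 - 16y^2; subtract.
Step 2: -2y * (y - 4) = -2y^2 + 8y; subtract.
Step 3: 3 * (y - 4) = 3y - 12; subtract.
Quotient: 4y^2 - 2y + 3, Remainder: -7


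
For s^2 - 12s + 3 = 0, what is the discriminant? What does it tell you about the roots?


D = b^2 - 4ac = (-12)^2 - 4(1)(3) = 144 - 12 = 132
Since D > 0: two distinct irrational roots


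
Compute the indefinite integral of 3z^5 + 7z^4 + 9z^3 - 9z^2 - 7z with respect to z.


Reverse power rule on each term:
  ∫ 3z^5 dz = (1/2)z^6
  ∫ 7z^4 dz = (7/5)z^5
  ∫ 9z^3 dz = (9/4)z^4
  ∫ -9z^2 dz = -3z^3
  ∫ -7z dz = -(7/2)z^2
F(z) = (1/2)z^6 + (7/5)z^5 + (9/4)z^4 - 3z^3 - (7/2)z^2 + C


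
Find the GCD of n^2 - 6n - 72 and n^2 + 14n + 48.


Factor each:
  n^2 - 6n - 72 = (n + 6)(n - 12)
  n^2 + 14n + 48 = (n + 6)(n + 8)
Common monic factor: n + 6


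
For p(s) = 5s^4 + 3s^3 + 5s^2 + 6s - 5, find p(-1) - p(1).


p(-1) = -4
p(1) = 14
p(-1) - p(1) = -4 - 14 = -18


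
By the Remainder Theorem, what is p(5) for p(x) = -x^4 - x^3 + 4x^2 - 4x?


By the Remainder Theorem, the remainder equals p(5):
  -1*(5)^4 = -625
  -1*(5)^3 = -125
  4*(5)^2 = 100
  -4*(5)^1 = -20
  constant: 0
Sum: -625 - 125 + 100 - 20 + 0 = -670


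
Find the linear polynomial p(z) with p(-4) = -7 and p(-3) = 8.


p(z) = mz + b. Using p(-4)=-7, p(-3)=8:
m = (-7 - 8)/(-4 + 3) = -15/-1 = 15
b = -7 - m*(-4) = -7 + 60 = 53
p(z) = 15z + 53


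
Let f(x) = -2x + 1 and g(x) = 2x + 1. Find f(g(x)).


Substitute g(x) into f:
f(g(x)) = -2*(2x + 1) + 1
Expand and combine: -4x - 1


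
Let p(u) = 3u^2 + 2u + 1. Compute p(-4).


Using direct substitution:
  3 * (-4)^2 = 48
  2 * (-4)^1 = -8
  constant: 1
Sum = 48 - 8 + 1 = 41


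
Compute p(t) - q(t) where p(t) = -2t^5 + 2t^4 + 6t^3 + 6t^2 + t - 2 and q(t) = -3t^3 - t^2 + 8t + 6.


Distribute the minus sign:
  (-2t^5 + 2t^4 + 6t^3 + 6t^2 + t - 2)
- (-3t^3 - t^2 + 8t + 6)
Negate second polynomial: 3t^3 + t^2 - 8t - 6
Add: -2t^5 + 2t^4 + 9t^3 + 7t^2 - 7t - 8


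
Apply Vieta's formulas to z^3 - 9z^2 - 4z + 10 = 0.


Monic cubic z^3+bz^2+cz+d=0: sum=-b, pairwise sum=c, product=-d.
b=-9, c=-4, d=10
r1+r2+r3 = 9
r1r2+r1r3+r2r3 = -4
r1r2r3 = -10


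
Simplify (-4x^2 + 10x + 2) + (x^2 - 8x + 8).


Align terms by degree and add:
  -4x^2 + 10x + 2
+ x^2 - 8x + 8
= -3x^2 + 2x + 10


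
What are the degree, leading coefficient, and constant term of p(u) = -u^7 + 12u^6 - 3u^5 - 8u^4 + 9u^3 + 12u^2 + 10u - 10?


Highest power of u is 7, with coefficient -1. Constant term is -10.
Degree = 7, leading coefficient = -1, constant term = -10


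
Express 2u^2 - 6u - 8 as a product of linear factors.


Roots satisfy r1 + r2 = -b/a = 3 and r1*r2 = c/a = -4.
So r1 = 4, r2 = -1.
2u^2 - 6u - 8 = 2(u - r1)(u - r2) = 2(u - 4)(u + 1)


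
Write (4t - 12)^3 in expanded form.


Expand (4t - 12)^3 by repeated multiplication:
  (4t - 12)^2 = 16t^2 - 96t + 144
= 64t^3 - 576t^2 + 1728t - 1728


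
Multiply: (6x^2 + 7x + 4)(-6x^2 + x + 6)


Distribute each term of the first polynomial:
  (6x^2)(-6x^2 + x + 6) = -36x^4 + 6x^3 + 36x^2
  (7x)(-6x^2 + x + 6) = -42x^3 + 7x^2 + 42x
  (4)(-6x^2 + x + 6) = -24x^2 + 4x + 24
Sum: -36x^4 - 36x^3 + 19x^2 + 46x + 24


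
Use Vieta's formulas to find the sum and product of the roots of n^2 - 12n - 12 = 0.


For an^2+bn+c=0: sum = -b/a, product = c/a.
a=1, b=-12, c=-12
Sum = -(-12)/1 = 12
Product = (-12)/1 = -12


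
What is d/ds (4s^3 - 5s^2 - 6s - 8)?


Apply the power rule term by term:
  d/ds(4s^3) = 12s^2
  d/ds(-5s^2) = -10s
  d/ds(-6s) = -6
  d/ds(-8) = 0
p'(s) = 12s^2 - 10s - 6


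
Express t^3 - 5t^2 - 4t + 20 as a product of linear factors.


Try integer roots (divisors of 20). t=-2: p(-2)=0.
Divide out (t + 2): quotient is t^2 - 7t + 10.
Factor the quadratic: (t - 5)(t - 2)
Result: (t + 2)(t - 5)(t - 2)


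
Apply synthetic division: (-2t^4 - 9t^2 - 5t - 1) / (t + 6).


Synthetic division with c = -6. Coefficients: -2, 0, -9, -5, -1
Bring down -2.
  -2 * -6 = 12; 12 + 0 = 12
  12 * -6 = -72; -72 - 9 = -81
  -81 * -6 = 486; 486 - 5 = 481
  481 * -6 = -2886; -2886 - 1 = -2887
Quotient: -2t^3 + 12t^2 - 81t + 481, Remainder: -2887


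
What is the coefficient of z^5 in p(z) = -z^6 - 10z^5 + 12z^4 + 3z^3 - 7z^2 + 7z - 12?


Read off the coefficient of z^5: -10


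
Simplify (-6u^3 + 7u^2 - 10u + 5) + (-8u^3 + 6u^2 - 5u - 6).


Align terms by degree and add:
  -6u^3 + 7u^2 - 10u + 5
  -8u^3 + 6u^2 - 5u - 6
= -14u^3 + 13u^2 - 15u - 1


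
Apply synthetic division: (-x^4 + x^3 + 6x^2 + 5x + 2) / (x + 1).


Synthetic division with c = -1. Coefficients: -1, 1, 6, 5, 2
Bring down -1.
  -1 * -1 = 1; 1 + 1 = 2
  2 * -1 = -2; -2 + 6 = 4
  4 * -1 = -4; -4 + 5 = 1
  1 * -1 = -1; -1 + 2 = 1
Quotient: -x^3 + 2x^2 + 4x + 1, Remainder: 1


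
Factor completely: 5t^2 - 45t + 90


Roots satisfy r1 + r2 = -b/a = 9 and r1*r2 = c/a = 18.
So r1 = 6, r2 = 3.
5t^2 - 45t + 90 = 5(t - r1)(t - r2) = 5(t - 6)(t - 3)


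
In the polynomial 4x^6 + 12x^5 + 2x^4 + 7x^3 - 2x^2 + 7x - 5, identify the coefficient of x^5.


Read off the coefficient of x^5: 12


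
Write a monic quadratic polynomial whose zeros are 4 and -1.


p(y) = (y - 4)(y + 1)
Expand: y^2 - 3y - 4


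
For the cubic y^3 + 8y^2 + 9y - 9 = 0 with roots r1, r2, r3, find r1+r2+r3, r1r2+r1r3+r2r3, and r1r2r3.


Monic cubic y^3+by^2+cy+d=0: sum=-b, pairwise sum=c, product=-d.
b=8, c=9, d=-9
r1+r2+r3 = -8
r1r2+r1r3+r2r3 = 9
r1r2r3 = 9


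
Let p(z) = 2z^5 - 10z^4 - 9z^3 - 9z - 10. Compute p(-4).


Using direct substitution:
  2 * (-4)^5 = -2048
  -10 * (-4)^4 = -2560
  -9 * (-4)^3 = 576
  0 * (-4)^2 = 0
  -9 * (-4)^1 = 36
  constant: -10
Sum = -2048 - 2560 + 576 + 0 + 36 - 10 = -4006


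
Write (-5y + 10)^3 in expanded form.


Expand (-5y + 10)^3 by repeated multiplication:
  (-5y + 10)^2 = 25y^2 - 100y + 100
= -125y^3 + 750y^2 - 1500y + 1000


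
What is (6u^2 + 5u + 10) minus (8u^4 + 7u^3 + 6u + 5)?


Distribute the minus sign:
  (6u^2 + 5u + 10)
- (8u^4 + 7u^3 + 6u + 5)
Negate second polynomial: -8u^4 - 7u^3 - 6u - 5
Add: -8u^4 - 7u^3 + 6u^2 - u + 5


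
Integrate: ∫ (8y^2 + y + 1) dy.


Reverse power rule on each term:
  ∫ 8y^2 dy = (8/3)y^3
  ∫ y dy = (1/2)y^2
  ∫ 1 dy = y
F(y) = (8/3)y^3 + (1/2)y^2 + y + C


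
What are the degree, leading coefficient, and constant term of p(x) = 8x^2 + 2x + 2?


Highest power of x is 2, with coefficient 8. Constant term is 2.
Degree = 2, leading coefficient = 8, constant term = 2


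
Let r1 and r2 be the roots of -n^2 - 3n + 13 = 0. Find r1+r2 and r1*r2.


For an^2+bn+c=0: sum = -b/a, product = c/a.
a=-1, b=-3, c=13
Sum = -(-3)/-1 = -3
Product = (13)/-1 = -13


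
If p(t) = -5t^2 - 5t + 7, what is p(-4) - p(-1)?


p(-4) = -53
p(-1) = 7
p(-4) - p(-1) = -53 - 7 = -60


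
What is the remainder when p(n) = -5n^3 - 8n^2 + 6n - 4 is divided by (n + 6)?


By the Remainder Theorem, the remainder equals p(-6):
  -5*(-6)^3 = 1080
  -8*(-6)^2 = -288
  6*(-6)^1 = -36
  constant: -4
Sum: 1080 - 288 - 36 - 4 = 752


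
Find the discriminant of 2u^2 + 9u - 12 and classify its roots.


D = b^2 - 4ac = (9)^2 - 4(2)(-12) = 81 + 96 = 177
Since D > 0: two distinct irrational roots


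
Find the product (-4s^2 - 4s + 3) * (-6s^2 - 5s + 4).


Distribute each term of the first polynomial:
  (-4s^2)(-6s^2 - 5s + 4) = 24s^4 + 20s^3 - 16s^2
  (-4s)(-6s^2 - 5s + 4) = 24s^3 + 20s^2 - 16s
  (3)(-6s^2 - 5s + 4) = -18s^2 - 15s + 12
Sum: 24s^4 + 44s^3 - 14s^2 - 31s + 12


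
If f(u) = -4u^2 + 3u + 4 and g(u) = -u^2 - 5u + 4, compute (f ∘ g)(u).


Substitute g(u) into f:
f(g(u)) = -4*(-u^2 - 5u + 4)^2 + 3*(-u^2 - 5u + 4) + 4
(-u^2 - 5u + 4)^2 = u^4 + 10u^3 + 17u^2 - 40u + 16
Expand and combine: -4u^4 - 40u^3 - 71u^2 + 145u - 48


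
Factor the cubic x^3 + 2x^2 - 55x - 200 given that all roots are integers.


Try integer roots (divisors of -200). x=8: p(8)=0.
Divide out (x - 8): quotient is x^2 + 10x + 25.
Factor the quadratic: (x + 5)(x + 5)
Result: (x - 8)(x + 5)(x + 5)


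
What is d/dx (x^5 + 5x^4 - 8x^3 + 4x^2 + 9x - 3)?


Apply the power rule term by term:
  d/dx(x^5) = 5x^4
  d/dx(5x^4) = 20x^3
  d/dx(-8x^3) = -24x^2
  d/dx(4x^2) = 8x
  d/dx(9x) = 9
  d/dx(-3) = 0
p'(x) = 5x^4 + 20x^3 - 24x^2 + 8x + 9


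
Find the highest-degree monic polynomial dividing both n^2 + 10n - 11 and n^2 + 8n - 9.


Factor each:
  n^2 + 10n - 11 = (n - 1)(n + 11)
  n^2 + 8n - 9 = (n - 1)(n + 9)
Common monic factor: n - 1


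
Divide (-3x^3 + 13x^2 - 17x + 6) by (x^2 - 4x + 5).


(-3x^3 + 13x^2 - 17x + 6) / (x^2 - 4x + 5)
Step 1: -3x * (x^2 - 4x + 5) = -3x^3 + 12x^2 - 15x; subtract.
Step 2: 1 * (x^2 - 4x + 5) = x^2 - 4x + 5; subtract.
Quotient: -3x + 1, Remainder: 2x + 1


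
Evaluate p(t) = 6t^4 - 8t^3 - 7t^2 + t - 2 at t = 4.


Using direct substitution:
  6 * (4)^4 = 1536
  -8 * (4)^3 = -512
  -7 * (4)^2 = -112
  1 * (4)^1 = 4
  constant: -2
Sum = 1536 - 512 - 112 + 4 - 2 = 914


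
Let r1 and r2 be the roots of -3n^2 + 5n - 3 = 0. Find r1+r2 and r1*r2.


For an^2+bn+c=0: sum = -b/a, product = c/a.
a=-3, b=5, c=-3
Sum = -(5)/-3 = 5/3
Product = (-3)/-3 = 1


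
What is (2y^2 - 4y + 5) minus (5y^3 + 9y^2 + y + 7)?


Distribute the minus sign:
  (2y^2 - 4y + 5)
- (5y^3 + 9y^2 + y + 7)
Negate second polynomial: -5y^3 - 9y^2 - y - 7
Add: -5y^3 - 7y^2 - 5y - 2


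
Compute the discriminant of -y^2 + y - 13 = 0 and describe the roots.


D = b^2 - 4ac = (1)^2 - 4(-1)(-13) = 1 - 52 = -51
Since D < 0: two complex conjugate roots (no real roots)


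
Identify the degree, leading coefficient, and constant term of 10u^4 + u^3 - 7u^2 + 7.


Highest power of u is 4, with coefficient 10. Constant term is 7.
Degree = 4, leading coefficient = 10, constant term = 7


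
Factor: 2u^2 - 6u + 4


Roots satisfy r1 + r2 = -b/a = 3 and r1*r2 = c/a = 2.
So r1 = 2, r2 = 1.
2u^2 - 6u + 4 = 2(u - r1)(u - r2) = 2(u - 2)(u - 1)


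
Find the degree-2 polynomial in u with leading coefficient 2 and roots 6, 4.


p(u) = 2(u - 6)(u - 4)
Expand: 2u^2 - 20u + 48


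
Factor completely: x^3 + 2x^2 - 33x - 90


Try integer roots (divisors of -90). x=6: p(6)=0.
Divide out (x - 6): quotient is x^2 + 8x + 15.
Factor the quadratic: (x + 5)(x + 3)
Result: (x - 6)(x + 5)(x + 3)


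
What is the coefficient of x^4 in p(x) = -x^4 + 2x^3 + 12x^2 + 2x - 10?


Read off the coefficient of x^4: -1


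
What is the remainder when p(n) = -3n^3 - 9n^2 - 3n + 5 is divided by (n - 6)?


By the Remainder Theorem, the remainder equals p(6):
  -3*(6)^3 = -648
  -9*(6)^2 = -324
  -3*(6)^1 = -18
  constant: 5
Sum: -648 - 324 - 18 + 5 = -985


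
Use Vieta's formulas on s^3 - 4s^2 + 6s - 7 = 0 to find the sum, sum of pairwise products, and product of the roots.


Monic cubic s^3+bs^2+cs+d=0: sum=-b, pairwise sum=c, product=-d.
b=-4, c=6, d=-7
r1+r2+r3 = 4
r1r2+r1r3+r2r3 = 6
r1r2r3 = 7


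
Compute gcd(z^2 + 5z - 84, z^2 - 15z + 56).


Factor each:
  z^2 + 5z - 84 = (z - 7)(z + 12)
  z^2 - 15z + 56 = (z - 7)(z - 8)
Common monic factor: z - 7


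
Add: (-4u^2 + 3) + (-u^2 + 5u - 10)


Align terms by degree and add:
  -4u^2 + 3
  -u^2 + 5u - 10
= -5u^2 + 5u - 7


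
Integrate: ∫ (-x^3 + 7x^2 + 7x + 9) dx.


Reverse power rule on each term:
  ∫ -x^3 dx = -(1/4)x^4
  ∫ 7x^2 dx = (7/3)x^3
  ∫ 7x dx = (7/2)x^2
  ∫ 9 dx = 9x
F(x) = -(1/4)x^4 + (7/3)x^3 + (7/2)x^2 + 9x + C


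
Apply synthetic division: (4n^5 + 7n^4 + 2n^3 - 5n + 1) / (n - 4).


Synthetic division with c = 4. Coefficients: 4, 7, 2, 0, -5, 1
Bring down 4.
  4 * 4 = 16; 16 + 7 = 23
  23 * 4 = 92; 92 + 2 = 94
  94 * 4 = 376; 376 + 0 = 376
  376 * 4 = 1504; 1504 - 5 = 1499
  1499 * 4 = 5996; 5996 + 1 = 5997
Quotient: 4n^4 + 23n^3 + 94n^2 + 376n + 1499, Remainder: 5997


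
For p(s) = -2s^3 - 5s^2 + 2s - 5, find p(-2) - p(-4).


p(-2) = -13
p(-4) = 35
p(-2) - p(-4) = -13 - 35 = -48


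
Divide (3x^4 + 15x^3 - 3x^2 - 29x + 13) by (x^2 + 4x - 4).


(3x^4 + 15x^3 - 3x^2 - 29x + 13) / (x^2 + 4x - 4)
Step 1: 3x^2 * (x^2 + 4x - 4) = 3x^4 + 12x^3 - 12x^2; subtract.
Step 2: 3x * (x^2 + 4x - 4) = 3x^3 + 12x^2 - 12x; subtract.
Step 3: -3 * (x^2 + 4x - 4) = -3x^2 - 12x + 12; subtract.
Quotient: 3x^2 + 3x - 3, Remainder: -5x + 1


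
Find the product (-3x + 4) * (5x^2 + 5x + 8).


Distribute each term of the first polynomial:
  (-3x)(5x^2 + 5x + 8) = -15x^3 - 15x^2 - 24x
  (4)(5x^2 + 5x + 8) = 20x^2 + 20x + 32
Sum: -15x^3 + 5x^2 - 4x + 32


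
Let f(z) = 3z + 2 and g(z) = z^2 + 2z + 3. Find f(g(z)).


Substitute g(z) into f:
f(g(z)) = 3*(z^2 + 2z + 3) + 2
Expand and combine: 3z^2 + 6z + 11


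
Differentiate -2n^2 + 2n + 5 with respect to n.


Apply the power rule term by term:
  d/dn(-2n^2) = -4n
  d/dn(2n) = 2
  d/dn(5) = 0
p'(n) = -4n + 2


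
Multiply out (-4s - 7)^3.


Expand (-4s - 7)^3 by repeated multiplication:
  (-4s - 7)^2 = 16s^2 + 56s + 49
= -64s^3 - 336s^2 - 588s - 343


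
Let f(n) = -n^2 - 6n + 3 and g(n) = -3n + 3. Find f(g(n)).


Substitute g(n) into f:
f(g(n)) = -1*(-3n + 3)^2 + (-6)*(-3n + 3) + 3
(-3n + 3)^2 = 9n^2 - 18n + 9
Expand and combine: -9n^2 + 36n - 24


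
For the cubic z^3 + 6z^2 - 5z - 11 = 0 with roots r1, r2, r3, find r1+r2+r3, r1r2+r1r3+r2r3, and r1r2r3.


Monic cubic z^3+bz^2+cz+d=0: sum=-b, pairwise sum=c, product=-d.
b=6, c=-5, d=-11
r1+r2+r3 = -6
r1r2+r1r3+r2r3 = -5
r1r2r3 = 11


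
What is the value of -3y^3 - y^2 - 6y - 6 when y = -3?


Using direct substitution:
  -3 * (-3)^3 = 81
  -1 * (-3)^2 = -9
  -6 * (-3)^1 = 18
  constant: -6
Sum = 81 - 9 + 18 - 6 = 84


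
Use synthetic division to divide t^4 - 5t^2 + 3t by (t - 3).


Synthetic division with c = 3. Coefficients: 1, 0, -5, 3, 0
Bring down 1.
  1 * 3 = 3; 3 + 0 = 3
  3 * 3 = 9; 9 - 5 = 4
  4 * 3 = 12; 12 + 3 = 15
  15 * 3 = 45; 45 + 0 = 45
Quotient: t^3 + 3t^2 + 4t + 15, Remainder: 45


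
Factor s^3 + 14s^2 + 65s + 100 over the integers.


Try integer roots (divisors of 100). s=-5: p(-5)=0.
Divide out (s + 5): quotient is s^2 + 9s + 20.
Factor the quadratic: (s + 4)(s + 5)
Result: (s + 5)(s + 4)(s + 5)


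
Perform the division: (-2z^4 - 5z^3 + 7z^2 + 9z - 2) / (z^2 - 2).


(-2z^4 - 5z^3 + 7z^2 + 9z - 2) / (z^2 - 2)
Step 1: -2z^2 * (z^2 - 2) = -2z^4 + 4z^2; subtract.
Step 2: -5z * (z^2 - 2) = -5z^3 + 10z; subtract.
Step 3: 3 * (z^2 - 2) = 3z^2 - 6; subtract.
Quotient: -2z^2 - 5z + 3, Remainder: -z + 4


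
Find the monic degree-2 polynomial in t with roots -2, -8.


p(t) = (t + 2)(t + 8)
Expand: t^2 + 10t + 16


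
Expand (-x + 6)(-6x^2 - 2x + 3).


Distribute each term of the first polynomial:
  (-x)(-6x^2 - 2x + 3) = 6x^3 + 2x^2 - 3x
  (6)(-6x^2 - 2x + 3) = -36x^2 - 12x + 18
Sum: 6x^3 - 34x^2 - 15x + 18


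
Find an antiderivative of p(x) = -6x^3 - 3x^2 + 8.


Reverse power rule on each term:
  ∫ -6x^3 dx = -(3/2)x^4
  ∫ -3x^2 dx = -x^3
  ∫ 8 dx = 8x
F(x) = -(3/2)x^4 - x^3 + 8x + C


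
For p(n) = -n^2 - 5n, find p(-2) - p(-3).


p(-2) = 6
p(-3) = 6
p(-2) - p(-3) = 6 - 6 = 0


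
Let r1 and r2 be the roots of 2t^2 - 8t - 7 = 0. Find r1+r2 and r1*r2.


For at^2+bt+c=0: sum = -b/a, product = c/a.
a=2, b=-8, c=-7
Sum = -(-8)/2 = 4
Product = (-7)/2 = -7/2


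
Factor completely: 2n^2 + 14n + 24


Roots satisfy r1 + r2 = -b/a = -7 and r1*r2 = c/a = 12.
So r1 = -4, r2 = -3.
2n^2 + 14n + 24 = 2(n - r1)(n - r2) = 2(n + 4)(n + 3)


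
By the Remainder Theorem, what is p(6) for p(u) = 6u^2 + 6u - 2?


By the Remainder Theorem, the remainder equals p(6):
  6*(6)^2 = 216
  6*(6)^1 = 36
  constant: -2
Sum: 216 + 36 - 2 = 250


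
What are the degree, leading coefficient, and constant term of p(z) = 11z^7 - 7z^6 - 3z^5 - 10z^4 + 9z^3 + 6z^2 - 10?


Highest power of z is 7, with coefficient 11. Constant term is -10.
Degree = 7, leading coefficient = 11, constant term = -10


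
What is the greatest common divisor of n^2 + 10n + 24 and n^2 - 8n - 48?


Factor each:
  n^2 + 10n + 24 = (n + 4)(n + 6)
  n^2 - 8n - 48 = (n + 4)(n - 12)
Common monic factor: n + 4


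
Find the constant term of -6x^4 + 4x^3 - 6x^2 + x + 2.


Read off the constant term: 2


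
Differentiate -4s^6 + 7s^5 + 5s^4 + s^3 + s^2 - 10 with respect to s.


Apply the power rule term by term:
  d/ds(-4s^6) = -24s^5
  d/ds(7s^5) = 35s^4
  d/ds(5s^4) = 20s^3
  d/ds(s^3) = 3s^2
  d/ds(s^2) = 2s
  d/ds(-10) = 0
p'(s) = -24s^5 + 35s^4 + 20s^3 + 3s^2 + 2s


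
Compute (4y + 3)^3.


Expand (4y + 3)^3 by repeated multiplication:
  (4y + 3)^2 = 16y^2 + 24y + 9
= 64y^3 + 144y^2 + 108y + 27


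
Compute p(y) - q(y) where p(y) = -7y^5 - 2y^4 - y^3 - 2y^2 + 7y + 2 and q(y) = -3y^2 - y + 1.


Distribute the minus sign:
  (-7y^5 - 2y^4 - y^3 - 2y^2 + 7y + 2)
- (-3y^2 - y + 1)
Negate second polynomial: 3y^2 + y - 1
Add: -7y^5 - 2y^4 - y^3 + y^2 + 8y + 1


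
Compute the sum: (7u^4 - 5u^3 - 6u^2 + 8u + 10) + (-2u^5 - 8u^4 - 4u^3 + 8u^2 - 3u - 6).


Align terms by degree and add:
  7u^4 - 5u^3 - 6u^2 + 8u + 10
  -2u^5 - 8u^4 - 4u^3 + 8u^2 - 3u - 6
= -2u^5 - u^4 - 9u^3 + 2u^2 + 5u + 4


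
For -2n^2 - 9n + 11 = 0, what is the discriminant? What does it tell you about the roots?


D = b^2 - 4ac = (-9)^2 - 4(-2)(11) = 81 + 88 = 169
Since D > 0: two distinct rational roots


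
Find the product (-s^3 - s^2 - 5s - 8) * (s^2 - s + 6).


Distribute each term of the first polynomial:
  (-s^3)(s^2 - s + 6) = -s^5 + s^4 - 6s^3
  (-s^2)(s^2 - s + 6) = -s^4 + s^3 - 6s^2
  (-5s)(s^2 - s + 6) = -5s^3 + 5s^2 - 30s
  (-8)(s^2 - s + 6) = -8s^2 + 8s - 48
Sum: -s^5 - 10s^3 - 9s^2 - 22s - 48


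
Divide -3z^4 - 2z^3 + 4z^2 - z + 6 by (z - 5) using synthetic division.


Synthetic division with c = 5. Coefficients: -3, -2, 4, -1, 6
Bring down -3.
  -3 * 5 = -15; -15 - 2 = -17
  -17 * 5 = -85; -85 + 4 = -81
  -81 * 5 = -405; -405 - 1 = -406
  -406 * 5 = -2030; -2030 + 6 = -2024
Quotient: -3z^3 - 17z^2 - 81z - 406, Remainder: -2024


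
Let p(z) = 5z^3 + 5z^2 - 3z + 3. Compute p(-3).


Using direct substitution:
  5 * (-3)^3 = -135
  5 * (-3)^2 = 45
  -3 * (-3)^1 = 9
  constant: 3
Sum = -135 + 45 + 9 + 3 = -78


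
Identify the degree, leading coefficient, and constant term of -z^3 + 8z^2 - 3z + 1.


Highest power of z is 3, with coefficient -1. Constant term is 1.
Degree = 3, leading coefficient = -1, constant term = 1


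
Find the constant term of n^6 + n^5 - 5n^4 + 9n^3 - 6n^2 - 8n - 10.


Read off the constant term: -10


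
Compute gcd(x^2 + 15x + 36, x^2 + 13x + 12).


Factor each:
  x^2 + 15x + 36 = (x + 12)(x + 3)
  x^2 + 13x + 12 = (x + 12)(x + 1)
Common monic factor: x + 12


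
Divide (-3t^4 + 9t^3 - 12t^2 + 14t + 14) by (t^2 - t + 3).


(-3t^4 + 9t^3 - 12t^2 + 14t + 14) / (t^2 - t + 3)
Step 1: -3t^2 * (t^2 - t + 3) = -3t^4 + 3t^3 - 9t^2; subtract.
Step 2: 6t * (t^2 - t + 3) = 6t^3 - 6t^2 + 18t; subtract.
Step 3: 3 * (t^2 - t + 3) = 3t^2 - 3t + 9; subtract.
Quotient: -3t^2 + 6t + 3, Remainder: -t + 5


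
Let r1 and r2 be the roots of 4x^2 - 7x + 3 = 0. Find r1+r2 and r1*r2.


For ax^2+bx+c=0: sum = -b/a, product = c/a.
a=4, b=-7, c=3
Sum = -(-7)/4 = 7/4
Product = (3)/4 = 3/4


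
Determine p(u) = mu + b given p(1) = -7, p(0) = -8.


p(u) = mu + b. Using p(1)=-7, p(0)=-8:
m = (-7 + 8)/(1) = 1/1 = 1
b = -7 - m*(1) = -7 - 1 = -8
p(u) = u - 8


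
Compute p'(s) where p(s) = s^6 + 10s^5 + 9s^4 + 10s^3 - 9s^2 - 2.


Apply the power rule term by term:
  d/ds(s^6) = 6s^5
  d/ds(10s^5) = 50s^4
  d/ds(9s^4) = 36s^3
  d/ds(10s^3) = 30s^2
  d/ds(-9s^2) = -18s
  d/ds(-2) = 0
p'(s) = 6s^5 + 50s^4 + 36s^3 + 30s^2 - 18s


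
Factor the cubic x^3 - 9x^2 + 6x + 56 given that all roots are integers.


Try integer roots (divisors of 56). x=4: p(4)=0.
Divide out (x - 4): quotient is x^2 - 5x - 14.
Factor the quadratic: (x - 7)(x + 2)
Result: (x - 4)(x - 7)(x + 2)


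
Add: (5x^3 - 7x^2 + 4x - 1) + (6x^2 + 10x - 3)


Align terms by degree and add:
  5x^3 - 7x^2 + 4x - 1
+ 6x^2 + 10x - 3
= 5x^3 - x^2 + 14x - 4


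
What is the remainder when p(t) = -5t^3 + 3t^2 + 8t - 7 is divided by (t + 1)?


By the Remainder Theorem, the remainder equals p(-1):
  -5*(-1)^3 = 5
  3*(-1)^2 = 3
  8*(-1)^1 = -8
  constant: -7
Sum: 5 + 3 - 8 - 7 = -7


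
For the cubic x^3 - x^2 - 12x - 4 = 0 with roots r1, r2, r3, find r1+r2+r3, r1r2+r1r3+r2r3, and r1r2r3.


Monic cubic x^3+bx^2+cx+d=0: sum=-b, pairwise sum=c, product=-d.
b=-1, c=-12, d=-4
r1+r2+r3 = 1
r1r2+r1r3+r2r3 = -12
r1r2r3 = 4


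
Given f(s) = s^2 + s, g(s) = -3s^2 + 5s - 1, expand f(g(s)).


Substitute g(s) into f:
f(g(s)) = 1*(-3s^2 + 5s - 1)^2 + 1*(-3s^2 + 5s - 1)
(-3s^2 + 5s - 1)^2 = 9s^4 - 30s^3 + 31s^2 - 10s + 1
Expand and combine: 9s^4 - 30s^3 + 28s^2 - 5s


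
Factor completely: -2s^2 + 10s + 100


Roots satisfy r1 + r2 = -b/a = 5 and r1*r2 = c/a = -50.
So r1 = 10, r2 = -5.
-2s^2 + 10s + 100 = -2(s - r1)(s - r2) = -2(s - 10)(s + 5)


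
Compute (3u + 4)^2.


Expand (3u + 4)^2 by repeated multiplication:
= 9u^2 + 24u + 16


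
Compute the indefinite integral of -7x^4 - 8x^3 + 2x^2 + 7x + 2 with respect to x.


Reverse power rule on each term:
  ∫ -7x^4 dx = -(7/5)x^5
  ∫ -8x^3 dx = -2x^4
  ∫ 2x^2 dx = (2/3)x^3
  ∫ 7x dx = (7/2)x^2
  ∫ 2 dx = 2x
F(x) = -(7/5)x^5 - 2x^4 + (2/3)x^3 + (7/2)x^2 + 2x + C


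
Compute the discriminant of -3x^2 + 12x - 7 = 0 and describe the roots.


D = b^2 - 4ac = (12)^2 - 4(-3)(-7) = 144 - 84 = 60
Since D > 0: two distinct irrational roots


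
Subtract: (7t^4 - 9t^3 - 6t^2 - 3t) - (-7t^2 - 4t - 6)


Distribute the minus sign:
  (7t^4 - 9t^3 - 6t^2 - 3t)
- (-7t^2 - 4t - 6)
Negate second polynomial: 7t^2 + 4t + 6
Add: 7t^4 - 9t^3 + t^2 + t + 6


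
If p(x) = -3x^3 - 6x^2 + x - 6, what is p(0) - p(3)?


p(0) = -6
p(3) = -138
p(0) - p(3) = -6 + 138 = 132


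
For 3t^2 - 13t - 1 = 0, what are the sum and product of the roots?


For at^2+bt+c=0: sum = -b/a, product = c/a.
a=3, b=-13, c=-1
Sum = -(-13)/3 = 13/3
Product = (-1)/3 = -1/3


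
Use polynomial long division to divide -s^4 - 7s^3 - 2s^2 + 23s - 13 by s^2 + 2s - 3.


(-s^4 - 7s^3 - 2s^2 + 23s - 13) / (s^2 + 2s - 3)
Step 1: -s^2 * (s^2 + 2s - 3) = -s^4 - 2s^3 + 3s^2; subtract.
Step 2: -5s * (s^2 + 2s - 3) = -5s^3 - 10s^2 + 15s; subtract.
Step 3: 5 * (s^2 + 2s - 3) = 5s^2 + 10s - 15; subtract.
Quotient: -s^2 - 5s + 5, Remainder: -2s + 2


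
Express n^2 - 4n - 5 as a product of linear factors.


Roots satisfy r1 + r2 = -b/a = 4 and r1*r2 = c/a = -5.
So r1 = 5, r2 = -1.
n^2 - 4n - 5 = (n - r1)(n - r2) = (n - 5)(n + 1)


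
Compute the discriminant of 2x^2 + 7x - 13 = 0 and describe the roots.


D = b^2 - 4ac = (7)^2 - 4(2)(-13) = 49 + 104 = 153
Since D > 0: two distinct irrational roots


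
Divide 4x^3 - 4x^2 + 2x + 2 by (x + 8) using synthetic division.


Synthetic division with c = -8. Coefficients: 4, -4, 2, 2
Bring down 4.
  4 * -8 = -32; -32 - 4 = -36
  -36 * -8 = 288; 288 + 2 = 290
  290 * -8 = -2320; -2320 + 2 = -2318
Quotient: 4x^2 - 36x + 290, Remainder: -2318


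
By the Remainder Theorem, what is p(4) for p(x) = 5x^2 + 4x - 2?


By the Remainder Theorem, the remainder equals p(4):
  5*(4)^2 = 80
  4*(4)^1 = 16
  constant: -2
Sum: 80 + 16 - 2 = 94


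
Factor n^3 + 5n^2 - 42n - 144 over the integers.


Try integer roots (divisors of -144). n=-8: p(-8)=0.
Divide out (n + 8): quotient is n^2 - 3n - 18.
Factor the quadratic: (n + 3)(n - 6)
Result: (n + 8)(n + 3)(n - 6)


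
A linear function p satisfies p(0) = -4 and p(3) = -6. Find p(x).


p(x) = mx + b. Using p(0)=-4, p(3)=-6:
m = (-4 + 6)/(0 - 3) = 2/-3 = -2/3
b = -4 - m*(0) = -4 = -4
p(x) = -(2/3)x - 4


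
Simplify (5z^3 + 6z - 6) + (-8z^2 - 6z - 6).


Align terms by degree and add:
  5z^3 + 6z - 6
  -8z^2 - 6z - 6
= 5z^3 - 8z^2 - 12


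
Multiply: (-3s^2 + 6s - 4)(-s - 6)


Distribute each term of the first polynomial:
  (-3s^2)(-s - 6) = 3s^3 + 18s^2
  (6s)(-s - 6) = -6s^2 - 36s
  (-4)(-s - 6) = 4s + 24
Sum: 3s^3 + 12s^2 - 32s + 24


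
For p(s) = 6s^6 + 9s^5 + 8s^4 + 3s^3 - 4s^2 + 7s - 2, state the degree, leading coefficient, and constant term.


Highest power of s is 6, with coefficient 6. Constant term is -2.
Degree = 6, leading coefficient = 6, constant term = -2


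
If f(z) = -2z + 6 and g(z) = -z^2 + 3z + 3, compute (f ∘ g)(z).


Substitute g(z) into f:
f(g(z)) = -2*(-z^2 + 3z + 3) + 6
Expand and combine: 2z^2 - 6z


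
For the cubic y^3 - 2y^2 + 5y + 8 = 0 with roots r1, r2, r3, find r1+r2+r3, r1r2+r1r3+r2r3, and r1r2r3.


Monic cubic y^3+by^2+cy+d=0: sum=-b, pairwise sum=c, product=-d.
b=-2, c=5, d=8
r1+r2+r3 = 2
r1r2+r1r3+r2r3 = 5
r1r2r3 = -8


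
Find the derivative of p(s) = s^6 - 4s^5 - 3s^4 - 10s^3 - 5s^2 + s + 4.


Apply the power rule term by term:
  d/ds(s^6) = 6s^5
  d/ds(-4s^5) = -20s^4
  d/ds(-3s^4) = -12s^3
  d/ds(-10s^3) = -30s^2
  d/ds(-5s^2) = -10s
  d/ds(s) = 1
  d/ds(4) = 0
p'(s) = 6s^5 - 20s^4 - 12s^3 - 30s^2 - 10s + 1


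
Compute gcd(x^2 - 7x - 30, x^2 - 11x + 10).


Factor each:
  x^2 - 7x - 30 = (x - 10)(x + 3)
  x^2 - 11x + 10 = (x - 10)(x - 1)
Common monic factor: x - 10


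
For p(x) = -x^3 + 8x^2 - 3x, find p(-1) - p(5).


p(-1) = 12
p(5) = 60
p(-1) - p(5) = 12 - 60 = -48


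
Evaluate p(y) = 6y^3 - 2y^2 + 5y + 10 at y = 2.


Using direct substitution:
  6 * (2)^3 = 48
  -2 * (2)^2 = -8
  5 * (2)^1 = 10
  constant: 10
Sum = 48 - 8 + 10 + 10 = 60


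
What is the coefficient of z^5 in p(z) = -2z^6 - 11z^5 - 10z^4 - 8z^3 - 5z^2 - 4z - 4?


Read off the coefficient of z^5: -11


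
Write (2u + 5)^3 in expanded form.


Expand (2u + 5)^3 by repeated multiplication:
  (2u + 5)^2 = 4u^2 + 20u + 25
= 8u^3 + 60u^2 + 150u + 125


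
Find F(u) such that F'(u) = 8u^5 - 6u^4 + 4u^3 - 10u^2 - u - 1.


Reverse power rule on each term:
  ∫ 8u^5 du = (4/3)u^6
  ∫ -6u^4 du = -(6/5)u^5
  ∫ 4u^3 du = u^4
  ∫ -10u^2 du = -(10/3)u^3
  ∫ -u du = -(1/2)u^2
  ∫ -1 du = -u
F(u) = (4/3)u^6 - (6/5)u^5 + u^4 - (10/3)u^3 - (1/2)u^2 - u + C


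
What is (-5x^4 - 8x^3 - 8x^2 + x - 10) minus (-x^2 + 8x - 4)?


Distribute the minus sign:
  (-5x^4 - 8x^3 - 8x^2 + x - 10)
- (-x^2 + 8x - 4)
Negate second polynomial: x^2 - 8x + 4
Add: -5x^4 - 8x^3 - 7x^2 - 7x - 6


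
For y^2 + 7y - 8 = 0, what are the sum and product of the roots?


For ay^2+by+c=0: sum = -b/a, product = c/a.
a=1, b=7, c=-8
Sum = -(7)/1 = -7
Product = (-8)/1 = -8


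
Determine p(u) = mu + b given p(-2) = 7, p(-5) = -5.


p(u) = mu + b. Using p(-2)=7, p(-5)=-5:
m = (7 + 5)/(-2 + 5) = 12/3 = 4
b = 7 - m*(-2) = 7 + 8 = 15
p(u) = 4u + 15


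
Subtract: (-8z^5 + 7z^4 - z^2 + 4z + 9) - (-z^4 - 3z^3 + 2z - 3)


Distribute the minus sign:
  (-8z^5 + 7z^4 - z^2 + 4z + 9)
- (-z^4 - 3z^3 + 2z - 3)
Negate second polynomial: z^4 + 3z^3 - 2z + 3
Add: -8z^5 + 8z^4 + 3z^3 - z^2 + 2z + 12


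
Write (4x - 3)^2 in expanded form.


Expand (4x - 3)^2 by repeated multiplication:
= 16x^2 - 24x + 9


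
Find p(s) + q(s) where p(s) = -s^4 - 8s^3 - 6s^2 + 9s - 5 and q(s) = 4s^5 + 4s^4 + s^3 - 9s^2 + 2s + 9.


Align terms by degree and add:
  -s^4 - 8s^3 - 6s^2 + 9s - 5
+ 4s^5 + 4s^4 + s^3 - 9s^2 + 2s + 9
= 4s^5 + 3s^4 - 7s^3 - 15s^2 + 11s + 4


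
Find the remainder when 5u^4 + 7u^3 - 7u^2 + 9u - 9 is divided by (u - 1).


By the Remainder Theorem, the remainder equals p(1):
  5*(1)^4 = 5
  7*(1)^3 = 7
  -7*(1)^2 = -7
  9*(1)^1 = 9
  constant: -9
Sum: 5 + 7 - 7 + 9 - 9 = 5


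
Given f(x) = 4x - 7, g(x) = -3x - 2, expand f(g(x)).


Substitute g(x) into f:
f(g(x)) = 4*(-3x - 2) + (-7)
Expand and combine: -12x - 15


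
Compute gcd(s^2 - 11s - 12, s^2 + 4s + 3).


Factor each:
  s^2 - 11s - 12 = (s + 1)(s - 12)
  s^2 + 4s + 3 = (s + 1)(s + 3)
Common monic factor: s + 1


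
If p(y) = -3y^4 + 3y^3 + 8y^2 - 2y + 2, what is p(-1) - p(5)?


p(-1) = 6
p(5) = -1308
p(-1) - p(5) = 6 + 1308 = 1314


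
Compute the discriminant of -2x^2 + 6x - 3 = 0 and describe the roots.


D = b^2 - 4ac = (6)^2 - 4(-2)(-3) = 36 - 24 = 12
Since D > 0: two distinct irrational roots


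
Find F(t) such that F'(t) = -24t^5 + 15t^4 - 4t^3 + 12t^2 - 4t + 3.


Reverse power rule on each term:
  ∫ -24t^5 dt = -4t^6
  ∫ 15t^4 dt = 3t^5
  ∫ -4t^3 dt = -t^4
  ∫ 12t^2 dt = 4t^3
  ∫ -4t dt = -2t^2
  ∫ 3 dt = 3t
F(t) = -4t^6 + 3t^5 - t^4 + 4t^3 - 2t^2 + 3t + C


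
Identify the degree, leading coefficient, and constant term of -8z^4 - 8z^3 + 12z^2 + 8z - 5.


Highest power of z is 4, with coefficient -8. Constant term is -5.
Degree = 4, leading coefficient = -8, constant term = -5


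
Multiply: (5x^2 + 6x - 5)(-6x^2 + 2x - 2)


Distribute each term of the first polynomial:
  (5x^2)(-6x^2 + 2x - 2) = -30x^4 + 10x^3 - 10x^2
  (6x)(-6x^2 + 2x - 2) = -36x^3 + 12x^2 - 12x
  (-5)(-6x^2 + 2x - 2) = 30x^2 - 10x + 10
Sum: -30x^4 - 26x^3 + 32x^2 - 22x + 10


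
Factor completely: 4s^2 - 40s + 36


Roots satisfy r1 + r2 = -b/a = 10 and r1*r2 = c/a = 9.
So r1 = 1, r2 = 9.
4s^2 - 40s + 36 = 4(s - r1)(s - r2) = 4(s - 1)(s - 9)


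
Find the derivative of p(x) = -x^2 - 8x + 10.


Apply the power rule term by term:
  d/dx(-x^2) = -2x
  d/dx(-8x) = -8
  d/dx(10) = 0
p'(x) = -2x - 8


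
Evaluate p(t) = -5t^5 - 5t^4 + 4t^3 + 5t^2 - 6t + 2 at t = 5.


Using direct substitution:
  -5 * (5)^5 = -15625
  -5 * (5)^4 = -3125
  4 * (5)^3 = 500
  5 * (5)^2 = 125
  -6 * (5)^1 = -30
  constant: 2
Sum = -15625 - 3125 + 500 + 125 - 30 + 2 = -18153


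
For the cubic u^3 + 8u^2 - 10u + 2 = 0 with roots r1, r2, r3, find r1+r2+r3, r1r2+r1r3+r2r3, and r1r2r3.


Monic cubic u^3+bu^2+cu+d=0: sum=-b, pairwise sum=c, product=-d.
b=8, c=-10, d=2
r1+r2+r3 = -8
r1r2+r1r3+r2r3 = -10
r1r2r3 = -2


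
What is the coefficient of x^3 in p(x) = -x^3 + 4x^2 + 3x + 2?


Read off the coefficient of x^3: -1


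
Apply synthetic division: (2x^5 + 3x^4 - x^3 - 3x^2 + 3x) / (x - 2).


Synthetic division with c = 2. Coefficients: 2, 3, -1, -3, 3, 0
Bring down 2.
  2 * 2 = 4; 4 + 3 = 7
  7 * 2 = 14; 14 - 1 = 13
  13 * 2 = 26; 26 - 3 = 23
  23 * 2 = 46; 46 + 3 = 49
  49 * 2 = 98; 98 + 0 = 98
Quotient: 2x^4 + 7x^3 + 13x^2 + 23x + 49, Remainder: 98


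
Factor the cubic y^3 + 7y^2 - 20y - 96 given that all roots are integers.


Try integer roots (divisors of -96). y=-8: p(-8)=0.
Divide out (y + 8): quotient is y^2 - y - 12.
Factor the quadratic: (y + 3)(y - 4)
Result: (y + 8)(y + 3)(y - 4)


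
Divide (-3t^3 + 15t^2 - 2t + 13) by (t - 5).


(-3t^3 + 15t^2 - 2t + 13) / (t - 5)
Step 1: -3t^2 * (t - 5) = -3t^3 + 15t^2; subtract.
Step 2: 0 * (t - 5) = 0; subtract.
Step 3: -2 * (t - 5) = -2t + 10; subtract.
Quotient: -3t^2 - 2, Remainder: 3


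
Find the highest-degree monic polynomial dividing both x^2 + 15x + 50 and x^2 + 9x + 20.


Factor each:
  x^2 + 15x + 50 = (x + 5)(x + 10)
  x^2 + 9x + 20 = (x + 5)(x + 4)
Common monic factor: x + 5


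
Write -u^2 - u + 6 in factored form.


Roots satisfy r1 + r2 = -b/a = -1 and r1*r2 = c/a = -6.
So r1 = -3, r2 = 2.
-u^2 - u + 6 = -(u - r1)(u - r2) = -(u + 3)(u - 2)


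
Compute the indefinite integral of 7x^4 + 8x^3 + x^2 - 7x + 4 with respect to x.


Reverse power rule on each term:
  ∫ 7x^4 dx = (7/5)x^5
  ∫ 8x^3 dx = 2x^4
  ∫ x^2 dx = (1/3)x^3
  ∫ -7x dx = -(7/2)x^2
  ∫ 4 dx = 4x
F(x) = (7/5)x^5 + 2x^4 + (1/3)x^3 - (7/2)x^2 + 4x + C


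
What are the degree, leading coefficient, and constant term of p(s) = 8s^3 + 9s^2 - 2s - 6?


Highest power of s is 3, with coefficient 8. Constant term is -6.
Degree = 3, leading coefficient = 8, constant term = -6


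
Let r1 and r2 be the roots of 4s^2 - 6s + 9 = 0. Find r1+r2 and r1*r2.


For as^2+bs+c=0: sum = -b/a, product = c/a.
a=4, b=-6, c=9
Sum = -(-6)/4 = 3/2
Product = (9)/4 = 9/4


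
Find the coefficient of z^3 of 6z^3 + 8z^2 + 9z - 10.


Read off the coefficient of z^3: 6


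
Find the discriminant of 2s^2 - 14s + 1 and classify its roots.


D = b^2 - 4ac = (-14)^2 - 4(2)(1) = 196 - 8 = 188
Since D > 0: two distinct irrational roots


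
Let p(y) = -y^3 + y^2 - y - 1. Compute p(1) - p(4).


p(1) = -2
p(4) = -53
p(1) - p(4) = -2 + 53 = 51


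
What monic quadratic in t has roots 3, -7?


p(t) = (t - 3)(t + 7)
Expand: t^2 + 4t - 21


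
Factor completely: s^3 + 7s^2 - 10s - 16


Try integer roots (divisors of -16). s=-8: p(-8)=0.
Divide out (s + 8): quotient is s^2 - s - 2.
Factor the quadratic: (s - 2)(s + 1)
Result: (s + 8)(s - 2)(s + 1)


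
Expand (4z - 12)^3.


Expand (4z - 12)^3 by repeated multiplication:
  (4z - 12)^2 = 16z^2 - 96z + 144
= 64z^3 - 576z^2 + 1728z - 1728


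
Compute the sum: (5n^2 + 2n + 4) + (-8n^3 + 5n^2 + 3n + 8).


Align terms by degree and add:
  5n^2 + 2n + 4
  -8n^3 + 5n^2 + 3n + 8
= -8n^3 + 10n^2 + 5n + 12


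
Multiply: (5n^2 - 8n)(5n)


Distribute each term of the first polynomial:
  (5n^2)(5n) = 25n^3
  (-8n)(5n) = -40n^2
Sum: 25n^3 - 40n^2


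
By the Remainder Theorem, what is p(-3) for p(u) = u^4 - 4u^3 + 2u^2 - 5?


By the Remainder Theorem, the remainder equals p(-3):
  1*(-3)^4 = 81
  -4*(-3)^3 = 108
  2*(-3)^2 = 18
  0*(-3)^1 = 0
  constant: -5
Sum: 81 + 108 + 18 + 0 - 5 = 202


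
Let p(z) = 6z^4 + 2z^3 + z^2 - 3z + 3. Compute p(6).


Using direct substitution:
  6 * (6)^4 = 7776
  2 * (6)^3 = 432
  1 * (6)^2 = 36
  -3 * (6)^1 = -18
  constant: 3
Sum = 7776 + 432 + 36 - 18 + 3 = 8229


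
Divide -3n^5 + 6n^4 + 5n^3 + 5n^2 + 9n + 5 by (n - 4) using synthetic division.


Synthetic division with c = 4. Coefficients: -3, 6, 5, 5, 9, 5
Bring down -3.
  -3 * 4 = -12; -12 + 6 = -6
  -6 * 4 = -24; -24 + 5 = -19
  -19 * 4 = -76; -76 + 5 = -71
  -71 * 4 = -284; -284 + 9 = -275
  -275 * 4 = -1100; -1100 + 5 = -1095
Quotient: -3n^4 - 6n^3 - 19n^2 - 71n - 275, Remainder: -1095


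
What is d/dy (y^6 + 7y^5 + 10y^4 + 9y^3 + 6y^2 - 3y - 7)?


Apply the power rule term by term:
  d/dy(y^6) = 6y^5
  d/dy(7y^5) = 35y^4
  d/dy(10y^4) = 40y^3
  d/dy(9y^3) = 27y^2
  d/dy(6y^2) = 12y
  d/dy(-3y) = -3
  d/dy(-7) = 0
p'(y) = 6y^5 + 35y^4 + 40y^3 + 27y^2 + 12y - 3


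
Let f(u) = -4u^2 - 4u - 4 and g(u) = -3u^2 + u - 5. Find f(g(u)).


Substitute g(u) into f:
f(g(u)) = -4*(-3u^2 + u - 5)^2 + (-4)*(-3u^2 + u - 5) + (-4)
(-3u^2 + u - 5)^2 = 9u^4 - 6u^3 + 31u^2 - 10u + 25
Expand and combine: -36u^4 + 24u^3 - 112u^2 + 36u - 84


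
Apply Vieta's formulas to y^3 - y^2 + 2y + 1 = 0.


Monic cubic y^3+by^2+cy+d=0: sum=-b, pairwise sum=c, product=-d.
b=-1, c=2, d=1
r1+r2+r3 = 1
r1r2+r1r3+r2r3 = 2
r1r2r3 = -1


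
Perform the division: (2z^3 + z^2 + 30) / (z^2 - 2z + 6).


(2z^3 + z^2 + 30) / (z^2 - 2z + 6)
Step 1: 2z * (z^2 - 2z + 6) = 2z^3 - 4z^2 + 12z; subtract.
Step 2: 5 * (z^2 - 2z + 6) = 5z^2 - 10z + 30; subtract.
Quotient: 2z + 5, Remainder: -2z


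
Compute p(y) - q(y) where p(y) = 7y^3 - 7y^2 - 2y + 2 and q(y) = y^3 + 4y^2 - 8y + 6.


Distribute the minus sign:
  (7y^3 - 7y^2 - 2y + 2)
- (y^3 + 4y^2 - 8y + 6)
Negate second polynomial: -y^3 - 4y^2 + 8y - 6
Add: 6y^3 - 11y^2 + 6y - 4


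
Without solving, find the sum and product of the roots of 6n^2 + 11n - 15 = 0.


For an^2+bn+c=0: sum = -b/a, product = c/a.
a=6, b=11, c=-15
Sum = -(11)/6 = -11/6
Product = (-15)/6 = -5/2


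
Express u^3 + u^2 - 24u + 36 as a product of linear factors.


Try integer roots (divisors of 36). u=3: p(3)=0.
Divide out (u - 3): quotient is u^2 + 4u - 12.
Factor the quadratic: (u - 2)(u + 6)
Result: (u - 3)(u - 2)(u + 6)


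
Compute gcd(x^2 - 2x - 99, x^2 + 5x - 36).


Factor each:
  x^2 - 2x - 99 = (x + 9)(x - 11)
  x^2 + 5x - 36 = (x + 9)(x - 4)
Common monic factor: x + 9


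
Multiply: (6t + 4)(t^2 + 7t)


Distribute each term of the first polynomial:
  (6t)(t^2 + 7t) = 6t^3 + 42t^2
  (4)(t^2 + 7t) = 4t^2 + 28t
Sum: 6t^3 + 46t^2 + 28t


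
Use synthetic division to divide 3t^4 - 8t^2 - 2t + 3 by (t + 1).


Synthetic division with c = -1. Coefficients: 3, 0, -8, -2, 3
Bring down 3.
  3 * -1 = -3; -3 + 0 = -3
  -3 * -1 = 3; 3 - 8 = -5
  -5 * -1 = 5; 5 - 2 = 3
  3 * -1 = -3; -3 + 3 = 0
Quotient: 3t^3 - 3t^2 - 5t + 3, Remainder: 0


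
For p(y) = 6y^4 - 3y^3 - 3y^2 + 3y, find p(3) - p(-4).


p(3) = 387
p(-4) = 1668
p(3) - p(-4) = 387 - 1668 = -1281


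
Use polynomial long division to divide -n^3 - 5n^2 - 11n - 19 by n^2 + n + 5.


(-n^3 - 5n^2 - 11n - 19) / (n^2 + n + 5)
Step 1: -n * (n^2 + n + 5) = -n^3 - n^2 - 5n; subtract.
Step 2: -4 * (n^2 + n + 5) = -4n^2 - 4n - 20; subtract.
Quotient: -n - 4, Remainder: -2n + 1


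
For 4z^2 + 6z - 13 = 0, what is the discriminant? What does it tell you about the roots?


D = b^2 - 4ac = (6)^2 - 4(4)(-13) = 36 + 208 = 244
Since D > 0: two distinct irrational roots


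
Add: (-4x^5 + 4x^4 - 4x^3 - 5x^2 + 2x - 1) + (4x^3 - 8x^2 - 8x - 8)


Align terms by degree and add:
  -4x^5 + 4x^4 - 4x^3 - 5x^2 + 2x - 1
+ 4x^3 - 8x^2 - 8x - 8
= -4x^5 + 4x^4 - 13x^2 - 6x - 9


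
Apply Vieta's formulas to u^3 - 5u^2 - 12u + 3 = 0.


Monic cubic u^3+bu^2+cu+d=0: sum=-b, pairwise sum=c, product=-d.
b=-5, c=-12, d=3
r1+r2+r3 = 5
r1r2+r1r3+r2r3 = -12
r1r2r3 = -3
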